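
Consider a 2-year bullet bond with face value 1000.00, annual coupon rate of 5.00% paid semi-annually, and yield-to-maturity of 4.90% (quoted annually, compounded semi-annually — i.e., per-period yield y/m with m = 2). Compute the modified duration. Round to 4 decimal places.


Coupon per period c = face * coupon_rate / m = 25.000000
Periods per year m = 2; per-period yield y/m = 0.024500
Number of cashflows N = 4
Cashflows (t years, CF_t, discount factor 1/(1+y/m)^(m*t), PV):
  t = 0.5000: CF_t = 25.000000, DF = 0.976086, PV = 24.402147
  t = 1.0000: CF_t = 25.000000, DF = 0.952744, PV = 23.818592
  t = 1.5000: CF_t = 25.000000, DF = 0.929960, PV = 23.248992
  t = 2.0000: CF_t = 1025.000000, DF = 0.907721, PV = 930.413524
Price P = sum_t PV_t = 1001.883255
First compute Macaulay numerator sum_t t * PV_t:
  t * PV_t at t = 0.5000: 12.201074
  t * PV_t at t = 1.0000: 23.818592
  t * PV_t at t = 1.5000: 34.873487
  t * PV_t at t = 2.0000: 1860.827048
Macaulay duration D = 1931.720201 / 1001.883255 = 1.928089
Modified duration = D / (1 + y/m) = 1.928089 / (1 + 0.024500) = 1.881981

Answer: Modified duration = 1.8820


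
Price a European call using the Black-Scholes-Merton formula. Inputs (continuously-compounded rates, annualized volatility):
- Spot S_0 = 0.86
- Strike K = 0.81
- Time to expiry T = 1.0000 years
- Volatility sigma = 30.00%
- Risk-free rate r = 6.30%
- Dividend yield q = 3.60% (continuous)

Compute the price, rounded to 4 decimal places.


d1 = (ln(S/K) + (r - q + 0.5*sigma^2) * T) / (sigma * sqrt(T)) = 0.43966047
d2 = d1 - sigma * sqrt(T) = 0.13966047
exp(-rT) = 0.93894347; exp(-qT) = 0.96464029
C = S_0 * exp(-qT) * N(d1) - K * exp(-rT) * N(d2)
N(d1) = 0.66990848; N(d2) = 0.55553587
C = 0.8600 * 0.96464029 * 0.66990848 - 0.8100 * 0.93894347 * 0.55553587 = 0.1332

Answer: Price = 0.1332


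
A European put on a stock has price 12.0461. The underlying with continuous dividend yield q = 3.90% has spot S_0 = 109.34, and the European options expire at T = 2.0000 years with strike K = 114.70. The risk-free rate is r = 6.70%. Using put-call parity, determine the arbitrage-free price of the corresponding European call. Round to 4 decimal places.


Answer: Call price = 12.8662

Derivation:
Put-call parity: C - P = S_0 * exp(-qT) - K * exp(-rT).
S_0 * exp(-qT) = 109.3400 * 0.92496443 = 101.13561040
K * exp(-rT) = 114.7000 * 0.87459006 = 100.31548041
C = P + S*exp(-qT) - K*exp(-rT)
C = 12.0461 + 101.13561040 - 100.31548041 = 12.8662


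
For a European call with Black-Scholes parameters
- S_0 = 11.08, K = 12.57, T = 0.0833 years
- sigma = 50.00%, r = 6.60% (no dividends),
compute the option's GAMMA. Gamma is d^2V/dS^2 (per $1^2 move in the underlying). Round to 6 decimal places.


d1 = -0.7640637304; d2 = -0.9083724273
phi(d1) = 0.2979483215; exp(-qT) = 1.0000000000; exp(-rT) = 0.9945172852
Gamma = exp(-qT) * phi(d1) / (S * sigma * sqrt(T)) = 1.0000000000 * 0.2979483215 / (11.0800 * 0.5000 * 0.2886173938) = 0.186341

Answer: Gamma = 0.186341


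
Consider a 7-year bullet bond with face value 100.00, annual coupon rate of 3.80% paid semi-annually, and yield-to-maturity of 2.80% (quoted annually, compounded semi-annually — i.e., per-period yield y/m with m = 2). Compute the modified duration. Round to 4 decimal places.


Coupon per period c = face * coupon_rate / m = 1.900000
Periods per year m = 2; per-period yield y/m = 0.014000
Number of cashflows N = 14
Cashflows (t years, CF_t, discount factor 1/(1+y/m)^(m*t), PV):
  t = 0.5000: CF_t = 1.900000, DF = 0.986193, PV = 1.873767
  t = 1.0000: CF_t = 1.900000, DF = 0.972577, PV = 1.847897
  t = 1.5000: CF_t = 1.900000, DF = 0.959149, PV = 1.822383
  t = 2.0000: CF_t = 1.900000, DF = 0.945906, PV = 1.797222
  t = 2.5000: CF_t = 1.900000, DF = 0.932847, PV = 1.772409
  t = 3.0000: CF_t = 1.900000, DF = 0.919967, PV = 1.747937
  t = 3.5000: CF_t = 1.900000, DF = 0.907265, PV = 1.723804
  t = 4.0000: CF_t = 1.900000, DF = 0.894739, PV = 1.700004
  t = 4.5000: CF_t = 1.900000, DF = 0.882386, PV = 1.676533
  t = 5.0000: CF_t = 1.900000, DF = 0.870203, PV = 1.653385
  t = 5.5000: CF_t = 1.900000, DF = 0.858188, PV = 1.630557
  t = 6.0000: CF_t = 1.900000, DF = 0.846339, PV = 1.608045
  t = 6.5000: CF_t = 1.900000, DF = 0.834654, PV = 1.585843
  t = 7.0000: CF_t = 101.900000, DF = 0.823130, PV = 83.876986
Price P = sum_t PV_t = 106.316772
First compute Macaulay numerator sum_t t * PV_t:
  t * PV_t at t = 0.5000: 0.936884
  t * PV_t at t = 1.0000: 1.847897
  t * PV_t at t = 1.5000: 2.733575
  t * PV_t at t = 2.0000: 3.594444
  t * PV_t at t = 2.5000: 4.431021
  t * PV_t at t = 3.0000: 5.243812
  t * PV_t at t = 3.5000: 6.033314
  t * PV_t at t = 4.0000: 6.800016
  t * PV_t at t = 4.5000: 7.544397
  t * PV_t at t = 5.0000: 8.266926
  t * PV_t at t = 5.5000: 8.968066
  t * PV_t at t = 6.0000: 9.648269
  t * PV_t at t = 6.5000: 10.307979
  t * PV_t at t = 7.0000: 587.138899
Macaulay duration D = 663.495500 / 106.316772 = 6.240742
Modified duration = D / (1 + y/m) = 6.240742 / (1 + 0.014000) = 6.154577

Answer: Modified duration = 6.1546


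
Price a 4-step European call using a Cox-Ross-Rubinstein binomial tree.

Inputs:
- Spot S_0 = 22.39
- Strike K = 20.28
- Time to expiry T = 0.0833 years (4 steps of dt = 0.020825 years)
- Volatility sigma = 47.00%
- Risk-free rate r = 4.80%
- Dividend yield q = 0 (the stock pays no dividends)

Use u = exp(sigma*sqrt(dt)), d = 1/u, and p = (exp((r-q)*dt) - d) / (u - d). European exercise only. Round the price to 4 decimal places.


dt = T/N = 0.020825
u = exp(sigma*sqrt(dt)) = 1.070178; d = 1/u = 0.934424
p = (exp((r-q)*dt) - d) / (u - d) = 0.490417
Discount per step: exp(-r*dt) = 0.999001
Stock lattice S(k, i) with i counting down-moves:
  k=0: S(0,0) = 22.3900
  k=1: S(1,0) = 23.9613; S(1,1) = 20.9218
  k=2: S(2,0) = 25.6428; S(2,1) = 22.3900; S(2,2) = 19.5498
  k=3: S(3,0) = 27.4424; S(3,1) = 23.9613; S(3,2) = 20.9218; S(3,3) = 18.2678
  k=4: S(4,0) = 29.3683; S(4,1) = 25.6428; S(4,2) = 22.3900; S(4,3) = 19.5498; S(4,4) = 17.0699
Terminal payoffs V(N, i) = max(S_T - K, 0):
  V(4,0) = 9.088268; V(4,1) = 5.362846; V(4,2) = 2.110000; V(4,3) = 0.000000; V(4,4) = 0.000000
Backward induction: V(k, i) = exp(-r*dt) * [p * V(k+1, i) + (1-p) * V(k+1, i+1)].
  V(3,0) = exp(-r*dt) * [p*9.088268 + (1-p)*5.362846] = 7.182674
  V(3,1) = exp(-r*dt) * [p*5.362846 + (1-p)*2.110000] = 3.701550
  V(3,2) = exp(-r*dt) * [p*2.110000 + (1-p)*0.000000] = 1.033746
  V(3,3) = exp(-r*dt) * [p*0.000000 + (1-p)*0.000000] = 0.000000
  V(2,0) = exp(-r*dt) * [p*7.182674 + (1-p)*3.701550] = 5.403349
  V(2,1) = exp(-r*dt) * [p*3.701550 + (1-p)*1.033746] = 2.339743
  V(2,2) = exp(-r*dt) * [p*1.033746 + (1-p)*0.000000] = 0.506461
  V(1,0) = exp(-r*dt) * [p*5.403349 + (1-p)*2.339743] = 3.838349
  V(1,1) = exp(-r*dt) * [p*2.339743 + (1-p)*0.506461] = 1.404130
  V(0,0) = exp(-r*dt) * [p*3.838349 + (1-p)*1.404130] = 2.595317

Answer: Price = V(0,0) = 2.5953


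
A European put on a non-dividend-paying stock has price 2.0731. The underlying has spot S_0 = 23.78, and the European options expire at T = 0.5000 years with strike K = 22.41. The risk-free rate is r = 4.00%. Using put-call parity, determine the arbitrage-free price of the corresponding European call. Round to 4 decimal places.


Put-call parity: C - P = S_0 * exp(-qT) - K * exp(-rT).
S_0 * exp(-qT) = 23.7800 * 1.00000000 = 23.78000000
K * exp(-rT) = 22.4100 * 0.98019867 = 21.96625227
C = P + S*exp(-qT) - K*exp(-rT)
C = 2.0731 + 23.78000000 - 21.96625227 = 3.8868

Answer: Call price = 3.8868


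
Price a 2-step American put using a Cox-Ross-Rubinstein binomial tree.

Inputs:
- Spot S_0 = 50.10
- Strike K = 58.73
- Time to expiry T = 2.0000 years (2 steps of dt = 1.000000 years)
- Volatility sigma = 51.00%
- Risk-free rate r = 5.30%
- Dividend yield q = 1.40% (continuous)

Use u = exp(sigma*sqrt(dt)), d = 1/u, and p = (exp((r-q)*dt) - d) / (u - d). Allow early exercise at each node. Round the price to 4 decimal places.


Answer: Price = V(0,0) = 17.8403

Derivation:
dt = T/N = 1.000000
u = exp(sigma*sqrt(dt)) = 1.665291; d = 1/u = 0.600496
p = (exp((r-q)*dt) - d) / (u - d) = 0.412544
Discount per step: exp(-r*dt) = 0.948380
Stock lattice S(k, i) with i counting down-moves:
  k=0: S(0,0) = 50.1000
  k=1: S(1,0) = 83.4311; S(1,1) = 30.0848
  k=2: S(2,0) = 138.9371; S(2,1) = 50.1000; S(2,2) = 18.0658
Terminal payoffs V(N, i) = max(K - S_T, 0):
  V(2,0) = 0.000000; V(2,1) = 8.630000; V(2,2) = 40.664193
Backward induction: V(k, i) = exp(-r*dt) * [p * V(k+1, i) + (1-p) * V(k+1, i+1)]; then take max(V_cont, immediate exercise) for American.
  V(1,0) = exp(-r*dt) * [p*0.000000 + (1-p)*8.630000] = 4.808046; exercise = 0.000000; V(1,0) = max -> 4.808046
  V(1,1) = exp(-r*dt) * [p*8.630000 + (1-p)*40.664193] = 26.031783; exercise = 28.645172; V(1,1) = max -> 28.645172
  V(0,0) = exp(-r*dt) * [p*4.808046 + (1-p)*28.645172] = 17.840272; exercise = 8.630000; V(0,0) = max -> 17.840272


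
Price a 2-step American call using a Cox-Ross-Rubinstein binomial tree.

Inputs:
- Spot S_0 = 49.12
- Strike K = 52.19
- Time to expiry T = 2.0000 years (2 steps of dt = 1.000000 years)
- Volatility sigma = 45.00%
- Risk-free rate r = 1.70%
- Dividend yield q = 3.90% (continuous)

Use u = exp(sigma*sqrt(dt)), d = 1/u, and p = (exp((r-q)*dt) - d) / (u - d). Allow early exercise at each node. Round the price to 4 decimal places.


dt = T/N = 1.000000
u = exp(sigma*sqrt(dt)) = 1.568312; d = 1/u = 0.637628
p = (exp((r-q)*dt) - d) / (u - d) = 0.365980
Discount per step: exp(-r*dt) = 0.983144
Stock lattice S(k, i) with i counting down-moves:
  k=0: S(0,0) = 49.1200
  k=1: S(1,0) = 77.0355; S(1,1) = 31.3203
  k=2: S(2,0) = 120.8157; S(2,1) = 49.1200; S(2,2) = 19.9707
Terminal payoffs V(N, i) = max(S_T - K, 0):
  V(2,0) = 68.625705; V(2,1) = 0.000000; V(2,2) = 0.000000
Backward induction: V(k, i) = exp(-r*dt) * [p * V(k+1, i) + (1-p) * V(k+1, i+1)]; then take max(V_cont, immediate exercise) for American.
  V(1,0) = exp(-r*dt) * [p*68.625705 + (1-p)*0.000000] = 24.692303; exercise = 24.845495; V(1,0) = max -> 24.845495
  V(1,1) = exp(-r*dt) * [p*0.000000 + (1-p)*0.000000] = 0.000000; exercise = 0.000000; V(1,1) = max -> 0.000000
  V(0,0) = exp(-r*dt) * [p*24.845495 + (1-p)*0.000000] = 8.939689; exercise = 0.000000; V(0,0) = max -> 8.939689

Answer: Price = V(0,0) = 8.9397


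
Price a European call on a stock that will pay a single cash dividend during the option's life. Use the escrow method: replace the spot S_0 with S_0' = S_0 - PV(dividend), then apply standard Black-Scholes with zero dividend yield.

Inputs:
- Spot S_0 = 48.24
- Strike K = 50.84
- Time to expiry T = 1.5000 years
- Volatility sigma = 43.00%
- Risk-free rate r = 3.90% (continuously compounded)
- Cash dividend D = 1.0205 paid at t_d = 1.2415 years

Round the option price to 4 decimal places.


PV(D) = D * exp(-r * t_d) = 1.0205 * 0.95273498 = 0.97226605
S_0' = S_0 - PV(D) = 48.2400 - 0.97226605 = 47.26773395
d1 = (ln(S_0'/K) + (r + sigma^2/2)*T) / (sigma*sqrt(T)) = 0.23606143
d2 = d1 - sigma*sqrt(T) = -0.29057887
exp(-rT) = 0.94317824
N(d1) = 0.59330750; N(d2) = 0.38568671
C = S_0' * N(d1) - K * exp(-rT) * N(d2) = 47.26773395 * 0.59330750 - 50.8400 * 0.94317824 * 0.38568671 = 9.5502

Answer: Price = 9.5502


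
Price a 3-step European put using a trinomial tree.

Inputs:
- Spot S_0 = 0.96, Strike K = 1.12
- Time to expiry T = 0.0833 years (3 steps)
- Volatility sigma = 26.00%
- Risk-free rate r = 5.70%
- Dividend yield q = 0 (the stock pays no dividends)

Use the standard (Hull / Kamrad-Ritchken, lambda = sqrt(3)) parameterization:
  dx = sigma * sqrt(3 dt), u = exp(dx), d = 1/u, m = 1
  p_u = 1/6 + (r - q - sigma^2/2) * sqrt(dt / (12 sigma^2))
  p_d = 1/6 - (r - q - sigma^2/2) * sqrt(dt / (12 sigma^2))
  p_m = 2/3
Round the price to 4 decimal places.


dt = T/N = 0.027767; dx = sigma*sqrt(3*dt) = 0.075041
u = exp(dx) = 1.077928; d = 1/u = 0.927706
p_u = 0.170959, p_m = 0.666667, p_d = 0.162374
Discount per step: exp(-r*dt) = 0.998419
Stock lattice S(k, j) with j the centered position index:
  k=0: S(0,+0) = 0.9600
  k=1: S(1,-1) = 0.8906; S(1,+0) = 0.9600; S(1,+1) = 1.0348
  k=2: S(2,-2) = 0.8262; S(2,-1) = 0.8906; S(2,+0) = 0.9600; S(2,+1) = 1.0348; S(2,+2) = 1.1155
  k=3: S(3,-3) = 0.7665; S(3,-2) = 0.8262; S(3,-1) = 0.8906; S(3,+0) = 0.9600; S(3,+1) = 1.0348; S(3,+2) = 1.1155; S(3,+3) = 1.2024
Terminal payoffs V(N, j) = max(K - S_T, 0):
  V(3,-3) = 0.353518; V(3,-2) = 0.293787; V(3,-1) = 0.229402; V(3,+0) = 0.160000; V(3,+1) = 0.085189; V(3,+2) = 0.004549; V(3,+3) = 0.000000
Backward induction: V(k, j) = exp(-r*dt) * [p_u * V(k+1, j+1) + p_m * V(k+1, j) + p_d * V(k+1, j-1)]
  V(2,-2) = exp(-r*dt) * [p_u*0.229402 + p_m*0.293787 + p_d*0.353518] = 0.292016
  V(2,-1) = exp(-r*dt) * [p_u*0.160000 + p_m*0.229402 + p_d*0.293787] = 0.227631
  V(2,+0) = exp(-r*dt) * [p_u*0.085189 + p_m*0.160000 + p_d*0.229402] = 0.158229
  V(2,+1) = exp(-r*dt) * [p_u*0.004549 + p_m*0.085189 + p_d*0.160000] = 0.083418
  V(2,+2) = exp(-r*dt) * [p_u*0.000000 + p_m*0.004549 + p_d*0.085189] = 0.016838
  V(1,-1) = exp(-r*dt) * [p_u*0.158229 + p_m*0.227631 + p_d*0.292016] = 0.225863
  V(1,+0) = exp(-r*dt) * [p_u*0.083418 + p_m*0.158229 + p_d*0.227631] = 0.156461
  V(1,+1) = exp(-r*dt) * [p_u*0.016838 + p_m*0.083418 + p_d*0.158229] = 0.084050
  V(0,+0) = exp(-r*dt) * [p_u*0.084050 + p_m*0.156461 + p_d*0.225863] = 0.155105

Answer: Price = V(0,0) = 0.1551


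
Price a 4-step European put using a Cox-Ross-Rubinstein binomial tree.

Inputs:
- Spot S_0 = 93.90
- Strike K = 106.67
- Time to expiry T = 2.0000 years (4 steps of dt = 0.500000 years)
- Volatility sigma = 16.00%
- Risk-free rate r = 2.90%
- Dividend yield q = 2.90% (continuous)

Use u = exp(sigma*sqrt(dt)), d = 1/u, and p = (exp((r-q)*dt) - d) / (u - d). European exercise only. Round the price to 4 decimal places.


Answer: Price = V(0,0) = 16.2831

Derivation:
dt = T/N = 0.500000
u = exp(sigma*sqrt(dt)) = 1.119785; d = 1/u = 0.893028
p = (exp((r-q)*dt) - d) / (u - d) = 0.471746
Discount per step: exp(-r*dt) = 0.985605
Stock lattice S(k, i) with i counting down-moves:
  k=0: S(0,0) = 93.9000
  k=1: S(1,0) = 105.1479; S(1,1) = 83.8554
  k=2: S(2,0) = 117.7430; S(2,1) = 93.9000; S(2,2) = 74.8852
  k=3: S(3,0) = 131.8469; S(3,1) = 105.1479; S(3,2) = 83.8554; S(3,3) = 66.8746
  k=4: S(4,0) = 147.6403; S(4,1) = 117.7430; S(4,2) = 93.9000; S(4,3) = 74.8852; S(4,4) = 59.7209
Terminal payoffs V(N, i) = max(K - S_T, 0):
  V(4,0) = 0.000000; V(4,1) = 0.000000; V(4,2) = 12.770000; V(4,3) = 31.784804; V(4,4) = 46.949100
Backward induction: V(k, i) = exp(-r*dt) * [p * V(k+1, i) + (1-p) * V(k+1, i+1)].
  V(3,0) = exp(-r*dt) * [p*0.000000 + (1-p)*0.000000] = 0.000000
  V(3,1) = exp(-r*dt) * [p*0.000000 + (1-p)*12.770000] = 6.648697
  V(3,2) = exp(-r*dt) * [p*12.770000 + (1-p)*31.784804] = 22.486224
  V(3,3) = exp(-r*dt) * [p*31.784804 + (1-p)*46.949100] = 39.222536
  V(2,0) = exp(-r*dt) * [p*0.000000 + (1-p)*6.648697] = 3.461642
  V(2,1) = exp(-r*dt) * [p*6.648697 + (1-p)*22.486224] = 14.798790
  V(2,2) = exp(-r*dt) * [p*22.486224 + (1-p)*39.222536] = 30.876282
  V(1,0) = exp(-r*dt) * [p*3.461642 + (1-p)*14.798790] = 9.314493
  V(1,1) = exp(-r*dt) * [p*14.798790 + (1-p)*30.876282] = 22.956498
  V(0,0) = exp(-r*dt) * [p*9.314493 + (1-p)*22.956498] = 16.283113


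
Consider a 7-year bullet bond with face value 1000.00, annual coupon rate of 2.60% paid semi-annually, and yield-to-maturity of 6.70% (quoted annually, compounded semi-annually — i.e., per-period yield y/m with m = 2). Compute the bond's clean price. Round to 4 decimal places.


Answer: Price = 773.8598

Derivation:
Coupon per period c = face * coupon_rate / m = 13.000000
Periods per year m = 2; per-period yield y/m = 0.033500
Number of cashflows N = 14
Cashflows (t years, CF_t, discount factor 1/(1+y/m)^(m*t), PV):
  t = 0.5000: CF_t = 13.000000, DF = 0.967586, PV = 12.578616
  t = 1.0000: CF_t = 13.000000, DF = 0.936222, PV = 12.170891
  t = 1.5000: CF_t = 13.000000, DF = 0.905876, PV = 11.776383
  t = 2.0000: CF_t = 13.000000, DF = 0.876512, PV = 11.394662
  t = 2.5000: CF_t = 13.000000, DF = 0.848101, PV = 11.025314
  t = 3.0000: CF_t = 13.000000, DF = 0.820611, PV = 10.667938
  t = 3.5000: CF_t = 13.000000, DF = 0.794011, PV = 10.322146
  t = 4.0000: CF_t = 13.000000, DF = 0.768274, PV = 9.987562
  t = 4.5000: CF_t = 13.000000, DF = 0.743371, PV = 9.663824
  t = 5.0000: CF_t = 13.000000, DF = 0.719275, PV = 9.350580
  t = 5.5000: CF_t = 13.000000, DF = 0.695961, PV = 9.047489
  t = 6.0000: CF_t = 13.000000, DF = 0.673402, PV = 8.754223
  t = 6.5000: CF_t = 13.000000, DF = 0.651574, PV = 8.470462
  t = 7.0000: CF_t = 1013.000000, DF = 0.630454, PV = 638.649699
Price P = sum_t PV_t = 773.859788


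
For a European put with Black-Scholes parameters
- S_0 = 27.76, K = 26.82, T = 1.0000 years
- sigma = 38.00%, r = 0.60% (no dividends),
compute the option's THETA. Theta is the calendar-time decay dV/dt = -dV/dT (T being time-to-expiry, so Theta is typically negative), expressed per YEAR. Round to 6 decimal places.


d1 = 0.2964427836; d2 = -0.0835572164
phi(d1) = 0.3817926208; exp(-qT) = 1.0000000000; exp(-rT) = 0.9940179641
Theta = -S*exp(-qT)*phi(d1)*sigma/(2*sqrt(T)) + r*K*exp(-rT)*N(-d2) - q*S*exp(-qT)*N(-d1)
N(-d1) = 0.3834459781; N(-d2) = 0.5332957578; sqrt(T) = 1.0000000000
Term 1 = -27.7600 * 1.0000000000 * 0.3817926208 * 0.3800 / (2 * 1.0000000000) = -2.0137269991
Term 2 = 0.0060 * 26.8200 * 0.9940179641 * 0.5332957578 = 0.0853045873
Term 3 = 0 (no dividend yield, q = 0)
Theta = -2.0137269991 + (0.0853045873) + (0.0000000000) = -1.928422

Answer: Theta = -1.928422


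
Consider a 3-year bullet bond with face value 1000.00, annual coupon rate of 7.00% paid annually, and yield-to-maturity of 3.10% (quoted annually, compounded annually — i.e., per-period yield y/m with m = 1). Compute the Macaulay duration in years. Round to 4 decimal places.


Answer: Macaulay duration = 2.8184 years

Derivation:
Coupon per period c = face * coupon_rate / m = 70.000000
Periods per year m = 1; per-period yield y/m = 0.031000
Number of cashflows N = 3
Cashflows (t years, CF_t, discount factor 1/(1+y/m)^(m*t), PV):
  t = 1.0000: CF_t = 70.000000, DF = 0.969932, PV = 67.895247
  t = 2.0000: CF_t = 70.000000, DF = 0.940768, PV = 65.853780
  t = 3.0000: CF_t = 1070.000000, DF = 0.912481, PV = 976.355061
Price P = sum_t PV_t = 1110.104089
Macaulay numerator sum_t t * PV_t:
  t * PV_t at t = 1.0000: 67.895247
  t * PV_t at t = 2.0000: 131.707560
  t * PV_t at t = 3.0000: 2929.065183
Macaulay duration D = (sum_t t * PV_t) / P = 3128.667991 / 1110.104089 = 2.818356


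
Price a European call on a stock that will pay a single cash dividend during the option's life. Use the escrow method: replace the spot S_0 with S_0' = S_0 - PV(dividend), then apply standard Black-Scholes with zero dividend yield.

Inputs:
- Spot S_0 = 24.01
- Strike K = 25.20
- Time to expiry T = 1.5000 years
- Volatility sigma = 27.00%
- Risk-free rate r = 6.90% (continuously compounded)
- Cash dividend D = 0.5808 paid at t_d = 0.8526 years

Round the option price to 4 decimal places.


PV(D) = D * exp(-r * t_d) = 0.5808 * 0.94286761 = 0.54761751
S_0' = S_0 - PV(D) = 24.0100 - 0.54761751 = 23.46238249
d1 = (ln(S_0'/K) + (r + sigma^2/2)*T) / (sigma*sqrt(T)) = 0.26227503
d2 = d1 - sigma*sqrt(T) = -0.06840609
exp(-rT) = 0.90167602
N(d1) = 0.60344529; N(d2) = 0.47273119
C = S_0' * N(d1) - K * exp(-rT) * N(d2) = 23.46238249 * 0.60344529 - 25.2000 * 0.90167602 * 0.47273119 = 3.4168

Answer: Price = 3.4168


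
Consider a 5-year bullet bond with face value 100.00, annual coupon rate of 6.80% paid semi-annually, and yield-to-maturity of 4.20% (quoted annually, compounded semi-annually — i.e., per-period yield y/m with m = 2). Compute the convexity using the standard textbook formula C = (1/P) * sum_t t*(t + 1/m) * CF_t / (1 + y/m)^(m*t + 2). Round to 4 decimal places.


Coupon per period c = face * coupon_rate / m = 3.400000
Periods per year m = 2; per-period yield y/m = 0.021000
Number of cashflows N = 10
Cashflows (t years, CF_t, discount factor 1/(1+y/m)^(m*t), PV):
  t = 0.5000: CF_t = 3.400000, DF = 0.979432, PV = 3.330069
  t = 1.0000: CF_t = 3.400000, DF = 0.959287, PV = 3.261575
  t = 1.5000: CF_t = 3.400000, DF = 0.939556, PV = 3.194491
  t = 2.0000: CF_t = 3.400000, DF = 0.920231, PV = 3.128787
  t = 2.5000: CF_t = 3.400000, DF = 0.901304, PV = 3.064434
  t = 3.0000: CF_t = 3.400000, DF = 0.882766, PV = 3.001404
  t = 3.5000: CF_t = 3.400000, DF = 0.864609, PV = 2.939671
  t = 4.0000: CF_t = 3.400000, DF = 0.846826, PV = 2.879208
  t = 4.5000: CF_t = 3.400000, DF = 0.829408, PV = 2.819988
  t = 5.0000: CF_t = 103.400000, DF = 0.812349, PV = 83.996873
Price P = sum_t PV_t = 111.616499
Convexity numerator sum_t t*(t + 1/m) * CF_t / (1+y/m)^(m*t + 2):
  t = 0.5000: term = 1.597246
  t = 1.0000: term = 4.693180
  t = 1.5000: term = 9.193301
  t = 2.0000: term = 15.007020
  t = 2.5000: term = 22.047532
  t = 3.0000: term = 30.231680
  t = 3.5000: term = 39.479830
  t = 4.0000: term = 49.715751
  t = 4.5000: term = 60.866492
  t = 5.0000: term = 2215.870254
Convexity = (1/P) * sum = 2448.702285 / 111.616499 = 21.938533

Answer: Convexity = 21.9385


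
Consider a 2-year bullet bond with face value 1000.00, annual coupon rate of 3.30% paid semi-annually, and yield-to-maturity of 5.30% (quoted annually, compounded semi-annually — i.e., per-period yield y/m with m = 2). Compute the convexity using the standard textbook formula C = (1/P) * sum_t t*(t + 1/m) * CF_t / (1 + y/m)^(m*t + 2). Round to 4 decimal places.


Answer: Convexity = 4.5897

Derivation:
Coupon per period c = face * coupon_rate / m = 16.500000
Periods per year m = 2; per-period yield y/m = 0.026500
Number of cashflows N = 4
Cashflows (t years, CF_t, discount factor 1/(1+y/m)^(m*t), PV):
  t = 0.5000: CF_t = 16.500000, DF = 0.974184, PV = 16.074038
  t = 1.0000: CF_t = 16.500000, DF = 0.949035, PV = 15.659073
  t = 1.5000: CF_t = 16.500000, DF = 0.924535, PV = 15.254820
  t = 2.0000: CF_t = 1016.500000, DF = 0.900667, PV = 915.527867
Price P = sum_t PV_t = 962.515798
Convexity numerator sum_t t*(t + 1/m) * CF_t / (1+y/m)^(m*t + 2):
  t = 0.5000: term = 7.627410
  t = 1.0000: term = 22.291505
  t = 1.5000: term = 43.432060
  t = 2.0000: term = 4344.338580
Convexity = (1/P) * sum = 4417.689555 / 962.515798 = 4.589732


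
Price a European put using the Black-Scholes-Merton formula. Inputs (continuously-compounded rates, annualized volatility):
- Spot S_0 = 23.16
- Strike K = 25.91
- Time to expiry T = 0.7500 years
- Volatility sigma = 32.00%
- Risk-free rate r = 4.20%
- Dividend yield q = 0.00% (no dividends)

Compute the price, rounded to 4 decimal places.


Answer: Price = 3.7441

Derivation:
d1 = (ln(S/K) + (r - q + 0.5*sigma^2) * T) / (sigma * sqrt(T)) = -0.15264543
d2 = d1 - sigma * sqrt(T) = -0.42977356
exp(-rT) = 0.96899096; exp(-qT) = 1.00000000
P = K * exp(-rT) * N(-d2) - S_0 * exp(-qT) * N(-d1)
N(-d1) = 0.56066105; N(-d2) = 0.66631982
P = 25.9100 * 0.96899096 * 0.66631982 - 23.1600 * 1.00000000 * 0.56066105 = 3.7441


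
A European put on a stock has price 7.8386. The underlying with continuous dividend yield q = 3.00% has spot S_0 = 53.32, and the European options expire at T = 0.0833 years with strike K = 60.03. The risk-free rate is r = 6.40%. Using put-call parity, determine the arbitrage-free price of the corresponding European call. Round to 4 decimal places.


Put-call parity: C - P = S_0 * exp(-qT) - K * exp(-rT).
S_0 * exp(-qT) = 53.3200 * 0.99750412 = 53.18691967
K * exp(-rT) = 60.0300 * 0.99468299 = 59.71081963
C = P + S*exp(-qT) - K*exp(-rT)
C = 7.8386 + 53.18691967 - 59.71081963 = 1.3147

Answer: Call price = 1.3147


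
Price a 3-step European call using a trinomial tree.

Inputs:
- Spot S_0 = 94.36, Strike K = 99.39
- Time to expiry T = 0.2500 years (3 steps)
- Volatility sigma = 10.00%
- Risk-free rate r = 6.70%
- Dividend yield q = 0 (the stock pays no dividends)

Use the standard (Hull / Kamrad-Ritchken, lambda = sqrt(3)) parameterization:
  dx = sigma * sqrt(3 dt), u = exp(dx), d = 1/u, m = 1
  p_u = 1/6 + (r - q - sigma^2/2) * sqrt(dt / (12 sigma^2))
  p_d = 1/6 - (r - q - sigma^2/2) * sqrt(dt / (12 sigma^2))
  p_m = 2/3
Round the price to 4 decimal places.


dt = T/N = 0.083333; dx = sigma*sqrt(3*dt) = 0.050000
u = exp(dx) = 1.051271; d = 1/u = 0.951229
p_u = 0.218333, p_m = 0.666667, p_d = 0.115000
Discount per step: exp(-r*dt) = 0.994432
Stock lattice S(k, j) with j the centered position index:
  k=0: S(0,+0) = 94.3600
  k=1: S(1,-1) = 89.7580; S(1,+0) = 94.3600; S(1,+1) = 99.1979
  k=2: S(2,-2) = 85.3805; S(2,-1) = 89.7580; S(2,+0) = 94.3600; S(2,+1) = 99.1979; S(2,+2) = 104.2839
  k=3: S(3,-3) = 81.2164; S(3,-2) = 85.3805; S(3,-1) = 89.7580; S(3,+0) = 94.3600; S(3,+1) = 99.1979; S(3,+2) = 104.2839; S(3,+3) = 109.6307
Terminal payoffs V(N, j) = max(S_T - K, 0):
  V(3,-3) = 0.000000; V(3,-2) = 0.000000; V(3,-1) = 0.000000; V(3,+0) = 0.000000; V(3,+1) = 0.000000; V(3,+2) = 4.893928; V(3,+3) = 10.240679
Backward induction: V(k, j) = exp(-r*dt) * [p_u * V(k+1, j+1) + p_m * V(k+1, j) + p_d * V(k+1, j-1)]
  V(2,-2) = exp(-r*dt) * [p_u*0.000000 + p_m*0.000000 + p_d*0.000000] = 0.000000
  V(2,-1) = exp(-r*dt) * [p_u*0.000000 + p_m*0.000000 + p_d*0.000000] = 0.000000
  V(2,+0) = exp(-r*dt) * [p_u*0.000000 + p_m*0.000000 + p_d*0.000000] = 0.000000
  V(2,+1) = exp(-r*dt) * [p_u*4.893928 + p_m*0.000000 + p_d*0.000000] = 1.062558
  V(2,+2) = exp(-r*dt) * [p_u*10.240679 + p_m*4.893928 + p_d*0.000000] = 5.467886
  V(1,-1) = exp(-r*dt) * [p_u*0.000000 + p_m*0.000000 + p_d*0.000000] = 0.000000
  V(1,+0) = exp(-r*dt) * [p_u*1.062558 + p_m*0.000000 + p_d*0.000000] = 0.230700
  V(1,+1) = exp(-r*dt) * [p_u*5.467886 + p_m*1.062558 + p_d*0.000000] = 1.891603
  V(0,+0) = exp(-r*dt) * [p_u*1.891603 + p_m*0.230700 + p_d*0.000000] = 0.563644

Answer: Price = V(0,0) = 0.5636


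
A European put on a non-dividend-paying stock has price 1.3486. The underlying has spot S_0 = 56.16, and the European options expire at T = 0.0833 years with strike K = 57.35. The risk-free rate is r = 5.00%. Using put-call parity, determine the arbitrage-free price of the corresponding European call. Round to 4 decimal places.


Put-call parity: C - P = S_0 * exp(-qT) - K * exp(-rT).
S_0 * exp(-qT) = 56.1600 * 1.00000000 = 56.16000000
K * exp(-rT) = 57.3500 * 0.99584366 = 57.11163399
C = P + S*exp(-qT) - K*exp(-rT)
C = 1.3486 + 56.16000000 - 57.11163399 = 0.3970

Answer: Call price = 0.3970


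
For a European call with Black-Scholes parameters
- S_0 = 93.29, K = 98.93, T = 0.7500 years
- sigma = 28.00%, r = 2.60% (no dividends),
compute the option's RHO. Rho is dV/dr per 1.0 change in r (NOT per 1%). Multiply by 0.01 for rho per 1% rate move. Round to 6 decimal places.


d1 = -0.0404129038; d2 = -0.2829000168
phi(d1) = 0.3986166366; exp(-qT) = 1.0000000000; exp(-rT) = 0.9806888952
N(d2) = 0.3886267408
Rho = K*T*exp(-rT)*N(d2) = 98.9300 * 0.7500 * 0.9806888952 * 0.3886267408 = 28.278294

Answer: Rho = 28.278294


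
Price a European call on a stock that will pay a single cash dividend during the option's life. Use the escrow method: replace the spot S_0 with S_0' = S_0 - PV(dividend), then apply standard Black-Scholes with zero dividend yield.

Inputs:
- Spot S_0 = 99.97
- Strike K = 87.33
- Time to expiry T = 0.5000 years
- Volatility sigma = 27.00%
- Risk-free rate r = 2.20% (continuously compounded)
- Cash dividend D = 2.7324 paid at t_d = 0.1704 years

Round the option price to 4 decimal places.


PV(D) = D * exp(-r * t_d) = 2.7324 * 0.99625822 = 2.72217595
S_0' = S_0 - PV(D) = 99.9700 - 2.72217595 = 97.24782405
d1 = (ln(S_0'/K) + (r + sigma^2/2)*T) / (sigma*sqrt(T)) = 0.71650115
d2 = d1 - sigma*sqrt(T) = 0.52558231
exp(-rT) = 0.98906028
N(d1) = 0.76315902; N(d2) = 0.70041078
C = S_0' * N(d1) - K * exp(-rT) * N(d2) = 97.24782405 * 0.76315902 - 87.3300 * 0.98906028 * 0.70041078 = 13.7178

Answer: Price = 13.7178


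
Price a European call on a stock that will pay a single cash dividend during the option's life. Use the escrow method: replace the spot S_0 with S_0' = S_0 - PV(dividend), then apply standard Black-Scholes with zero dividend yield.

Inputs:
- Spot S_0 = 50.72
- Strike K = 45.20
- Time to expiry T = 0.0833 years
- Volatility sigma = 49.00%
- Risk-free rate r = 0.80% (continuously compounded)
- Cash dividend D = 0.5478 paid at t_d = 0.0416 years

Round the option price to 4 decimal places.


PV(D) = D * exp(-r * t_d) = 0.5478 * 0.99966726 = 0.54761772
S_0' = S_0 - PV(D) = 50.7200 - 0.54761772 = 50.17238228
d1 = (ln(S_0'/K) + (r + sigma^2/2)*T) / (sigma*sqrt(T)) = 0.81340792
d2 = d1 - sigma*sqrt(T) = 0.67198539
exp(-rT) = 0.99933382
N(d1) = 0.79200789; N(d2) = 0.74920350
C = S_0' * N(d1) - K * exp(-rT) * N(d2) = 50.17238228 * 0.79200789 - 45.2000 * 0.99933382 * 0.74920350 = 5.8955

Answer: Price = 5.8955


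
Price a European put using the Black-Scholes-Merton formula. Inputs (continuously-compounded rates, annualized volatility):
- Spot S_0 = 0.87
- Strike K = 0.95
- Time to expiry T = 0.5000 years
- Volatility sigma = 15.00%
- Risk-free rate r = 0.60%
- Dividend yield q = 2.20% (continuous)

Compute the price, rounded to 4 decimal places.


Answer: Price = 0.0962

Derivation:
d1 = (ln(S/K) + (r - q + 0.5*sigma^2) * T) / (sigma * sqrt(T)) = -0.85176926
d2 = d1 - sigma * sqrt(T) = -0.95783528
exp(-rT) = 0.99700450; exp(-qT) = 0.98906028
P = K * exp(-rT) * N(-d2) - S_0 * exp(-qT) * N(-d1)
N(-d1) = 0.80282891; N(-d2) = 0.83092709
P = 0.9500 * 0.99700450 * 0.83092709 - 0.8700 * 0.98906028 * 0.80282891 = 0.0962


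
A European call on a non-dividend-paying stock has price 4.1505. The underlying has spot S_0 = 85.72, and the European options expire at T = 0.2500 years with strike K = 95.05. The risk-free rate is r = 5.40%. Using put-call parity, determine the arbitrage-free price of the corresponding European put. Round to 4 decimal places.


Put-call parity: C - P = S_0 * exp(-qT) - K * exp(-rT).
S_0 * exp(-qT) = 85.7200 * 1.00000000 = 85.72000000
K * exp(-rT) = 95.0500 * 0.98659072 = 93.77544759
P = C - S*exp(-qT) + K*exp(-rT)
P = 4.1505 - 85.72000000 + 93.77544759 = 12.2059

Answer: Put price = 12.2059


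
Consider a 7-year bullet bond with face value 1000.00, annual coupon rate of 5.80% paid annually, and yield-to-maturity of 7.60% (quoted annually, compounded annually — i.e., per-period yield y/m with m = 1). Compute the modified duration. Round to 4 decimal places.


Coupon per period c = face * coupon_rate / m = 58.000000
Periods per year m = 1; per-period yield y/m = 0.076000
Number of cashflows N = 7
Cashflows (t years, CF_t, discount factor 1/(1+y/m)^(m*t), PV):
  t = 1.0000: CF_t = 58.000000, DF = 0.929368, PV = 53.903346
  t = 2.0000: CF_t = 58.000000, DF = 0.863725, PV = 50.096046
  t = 3.0000: CF_t = 58.000000, DF = 0.802718, PV = 46.557664
  t = 4.0000: CF_t = 58.000000, DF = 0.746021, PV = 43.269204
  t = 5.0000: CF_t = 58.000000, DF = 0.693328, PV = 40.213015
  t = 6.0000: CF_t = 58.000000, DF = 0.644357, PV = 37.372691
  t = 7.0000: CF_t = 1058.000000, DF = 0.598845, PV = 633.577533
Price P = sum_t PV_t = 904.989498
First compute Macaulay numerator sum_t t * PV_t:
  t * PV_t at t = 1.0000: 53.903346
  t * PV_t at t = 2.0000: 100.192092
  t * PV_t at t = 3.0000: 139.672991
  t * PV_t at t = 4.0000: 173.076817
  t * PV_t at t = 5.0000: 201.065075
  t * PV_t at t = 6.0000: 224.236144
  t * PV_t at t = 7.0000: 4435.042729
Macaulay duration D = 5327.189195 / 904.989498 = 5.886465
Modified duration = D / (1 + y/m) = 5.886465 / (1 + 0.076000) = 5.470693

Answer: Modified duration = 5.4707


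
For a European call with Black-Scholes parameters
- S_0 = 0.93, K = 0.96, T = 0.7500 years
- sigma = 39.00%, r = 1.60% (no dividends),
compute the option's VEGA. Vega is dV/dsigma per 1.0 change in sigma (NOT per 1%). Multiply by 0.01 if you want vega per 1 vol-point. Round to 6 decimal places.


d1 = 0.1104035882; d2 = -0.2273463193
phi(d1) = 0.3965183300; exp(-qT) = 1.0000000000; exp(-rT) = 0.9880717129
Vega = S * exp(-qT) * phi(d1) * sqrt(T) = 0.9300 * 1.0000000000 * 0.3965183300 * 0.8660254038 = 0.319357

Answer: Vega = 0.319357


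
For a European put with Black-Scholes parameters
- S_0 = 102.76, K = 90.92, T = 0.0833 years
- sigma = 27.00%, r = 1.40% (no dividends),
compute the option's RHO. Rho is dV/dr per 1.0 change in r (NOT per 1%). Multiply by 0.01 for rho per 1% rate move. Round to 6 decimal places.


d1 = 1.6248431440; d2 = 1.5469164477
phi(d1) = 0.1065654259; exp(-qT) = 1.0000000000; exp(-rT) = 0.9988344797
N(-d2) = 0.0609416972
Rho = -K*T*exp(-rT)*N(-d2) = -90.9200 * 0.0833 * 0.9988344797 * 0.0609416972 = -0.461012

Answer: Rho = -0.461012


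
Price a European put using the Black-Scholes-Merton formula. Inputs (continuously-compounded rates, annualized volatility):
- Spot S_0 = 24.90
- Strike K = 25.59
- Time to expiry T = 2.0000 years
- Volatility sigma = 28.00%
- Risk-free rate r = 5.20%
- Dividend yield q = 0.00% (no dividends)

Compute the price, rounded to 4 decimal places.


d1 = (ln(S/K) + (r - q + 0.5*sigma^2) * T) / (sigma * sqrt(T)) = 0.39160117
d2 = d1 - sigma * sqrt(T) = -0.00437862
exp(-rT) = 0.90122530; exp(-qT) = 1.00000000
P = K * exp(-rT) * N(-d2) - S_0 * exp(-qT) * N(-d1)
N(-d1) = 0.34767646; N(-d2) = 0.50174681
P = 25.5900 * 0.90122530 * 0.50174681 - 24.9000 * 1.00000000 * 0.34767646 = 2.9143

Answer: Price = 2.9143


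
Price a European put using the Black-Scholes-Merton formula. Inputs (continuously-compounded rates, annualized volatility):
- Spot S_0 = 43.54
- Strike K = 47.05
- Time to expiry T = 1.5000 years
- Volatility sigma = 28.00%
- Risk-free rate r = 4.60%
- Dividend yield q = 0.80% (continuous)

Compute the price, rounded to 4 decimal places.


Answer: Price = 6.3743

Derivation:
d1 = (ln(S/K) + (r - q + 0.5*sigma^2) * T) / (sigma * sqrt(T)) = 0.11159522
d2 = d1 - sigma * sqrt(T) = -0.23133334
exp(-rT) = 0.93332668; exp(-qT) = 0.98807171
P = K * exp(-rT) * N(-d2) - S_0 * exp(-qT) * N(-d1)
N(-d1) = 0.45557218; N(-d2) = 0.59147208
P = 47.0500 * 0.93332668 * 0.59147208 - 43.5400 * 0.98807171 * 0.45557218 = 6.3743


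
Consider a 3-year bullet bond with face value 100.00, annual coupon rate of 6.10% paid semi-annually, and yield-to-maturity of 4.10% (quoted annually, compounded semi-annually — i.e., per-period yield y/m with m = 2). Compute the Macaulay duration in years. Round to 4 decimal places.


Coupon per period c = face * coupon_rate / m = 3.050000
Periods per year m = 2; per-period yield y/m = 0.020500
Number of cashflows N = 6
Cashflows (t years, CF_t, discount factor 1/(1+y/m)^(m*t), PV):
  t = 0.5000: CF_t = 3.050000, DF = 0.979912, PV = 2.988731
  t = 1.0000: CF_t = 3.050000, DF = 0.960227, PV = 2.928693
  t = 1.5000: CF_t = 3.050000, DF = 0.940938, PV = 2.869861
  t = 2.0000: CF_t = 3.050000, DF = 0.922036, PV = 2.812210
  t = 2.5000: CF_t = 3.050000, DF = 0.903514, PV = 2.755718
  t = 3.0000: CF_t = 103.050000, DF = 0.885364, PV = 91.236778
Price P = sum_t PV_t = 105.591991
Macaulay numerator sum_t t * PV_t:
  t * PV_t at t = 0.5000: 1.494366
  t * PV_t at t = 1.0000: 2.928693
  t * PV_t at t = 1.5000: 4.304791
  t * PV_t at t = 2.0000: 5.624421
  t * PV_t at t = 2.5000: 6.889295
  t * PV_t at t = 3.0000: 273.710335
Macaulay duration D = (sum_t t * PV_t) / P = 294.951901 / 105.591991 = 2.793317

Answer: Macaulay duration = 2.7933 years


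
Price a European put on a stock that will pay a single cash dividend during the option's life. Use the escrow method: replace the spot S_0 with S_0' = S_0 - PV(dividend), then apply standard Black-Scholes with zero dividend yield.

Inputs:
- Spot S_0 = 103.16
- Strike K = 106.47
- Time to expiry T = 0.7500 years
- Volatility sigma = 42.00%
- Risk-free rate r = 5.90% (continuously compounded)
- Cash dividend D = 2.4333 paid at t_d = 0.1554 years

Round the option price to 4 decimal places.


Answer: Price = 15.1824

Derivation:
PV(D) = D * exp(-r * t_d) = 2.4333 * 0.99087330 = 2.41109201
S_0' = S_0 - PV(D) = 103.1600 - 2.41109201 = 100.74890799
d1 = (ln(S_0'/K) + (r + sigma^2/2)*T) / (sigma*sqrt(T)) = 0.15167296
d2 = d1 - sigma*sqrt(T) = -0.21205771
exp(-rT) = 0.95671475
N(-d1) = 0.43972244; N(-d2) = 0.58396899
P = K * exp(-rT) * N(-d2) - S_0' * N(-d1) = 106.4700 * 0.95671475 * 0.58396899 - 100.74890799 * 0.43972244 = 15.1824


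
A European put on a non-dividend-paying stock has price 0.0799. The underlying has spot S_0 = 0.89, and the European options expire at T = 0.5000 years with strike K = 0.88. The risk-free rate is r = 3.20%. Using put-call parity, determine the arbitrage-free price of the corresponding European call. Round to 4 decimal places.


Answer: Call price = 0.1039

Derivation:
Put-call parity: C - P = S_0 * exp(-qT) - K * exp(-rT).
S_0 * exp(-qT) = 0.8900 * 1.00000000 = 0.89000000
K * exp(-rT) = 0.8800 * 0.98412732 = 0.86603204
C = P + S*exp(-qT) - K*exp(-rT)
C = 0.0799 + 0.89000000 - 0.86603204 = 0.1039


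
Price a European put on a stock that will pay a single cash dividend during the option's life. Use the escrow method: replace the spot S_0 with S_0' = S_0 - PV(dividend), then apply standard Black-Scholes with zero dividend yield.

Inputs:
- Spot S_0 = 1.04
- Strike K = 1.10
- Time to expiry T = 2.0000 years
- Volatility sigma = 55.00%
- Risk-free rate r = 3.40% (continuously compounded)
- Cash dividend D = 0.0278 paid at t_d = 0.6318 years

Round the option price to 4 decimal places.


PV(D) = D * exp(-r * t_d) = 0.0278 * 0.97874788 = 0.02720919
S_0' = S_0 - PV(D) = 1.0400 - 0.02720919 = 1.01279081
d1 = (ln(S_0'/K) + (r + sigma^2/2)*T) / (sigma*sqrt(T)) = 0.37013764
d2 = d1 - sigma*sqrt(T) = -0.40767982
exp(-rT) = 0.93426047
N(-d1) = 0.35563997; N(-d2) = 0.65824562
P = K * exp(-rT) * N(-d2) - S_0' * N(-d1) = 1.1000 * 0.93426047 * 0.65824562 - 1.01279081 * 0.35563997 = 0.3163

Answer: Price = 0.3163


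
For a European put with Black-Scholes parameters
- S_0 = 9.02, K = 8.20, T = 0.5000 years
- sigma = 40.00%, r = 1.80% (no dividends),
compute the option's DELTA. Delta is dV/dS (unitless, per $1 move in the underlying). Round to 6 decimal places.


d1 = 0.5102135337; d2 = 0.2273708212
phi(d1) = 0.3502537251; exp(-qT) = 1.0000000000; exp(-rT) = 0.9910403788
N(-d1) = 0.3049509359
Delta = -exp(-qT) * N(-d1) = -1.0000000000 * 0.3049509359 = -0.304951

Answer: Delta = -0.304951


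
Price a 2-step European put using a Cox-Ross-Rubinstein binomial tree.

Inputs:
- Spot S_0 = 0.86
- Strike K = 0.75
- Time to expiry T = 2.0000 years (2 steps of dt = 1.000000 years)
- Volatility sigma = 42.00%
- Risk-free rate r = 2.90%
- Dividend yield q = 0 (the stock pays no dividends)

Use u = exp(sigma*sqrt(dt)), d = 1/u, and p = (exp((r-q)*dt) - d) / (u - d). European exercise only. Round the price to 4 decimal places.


dt = T/N = 1.000000
u = exp(sigma*sqrt(dt)) = 1.521962; d = 1/u = 0.657047
p = (exp((r-q)*dt) - d) / (u - d) = 0.430537
Discount per step: exp(-r*dt) = 0.971416
Stock lattice S(k, i) with i counting down-moves:
  k=0: S(0,0) = 0.8600
  k=1: S(1,0) = 1.3089; S(1,1) = 0.5651
  k=2: S(2,0) = 1.9921; S(2,1) = 0.8600; S(2,2) = 0.3713
Terminal payoffs V(N, i) = max(K - S_T, 0):
  V(2,0) = 0.000000; V(2,1) = 0.000000; V(2,2) = 0.378729
Backward induction: V(k, i) = exp(-r*dt) * [p * V(k+1, i) + (1-p) * V(k+1, i+1)].
  V(1,0) = exp(-r*dt) * [p*0.000000 + (1-p)*0.000000] = 0.000000
  V(1,1) = exp(-r*dt) * [p*0.000000 + (1-p)*0.378729] = 0.209507
  V(0,0) = exp(-r*dt) * [p*0.000000 + (1-p)*0.209507] = 0.115897

Answer: Price = V(0,0) = 0.1159


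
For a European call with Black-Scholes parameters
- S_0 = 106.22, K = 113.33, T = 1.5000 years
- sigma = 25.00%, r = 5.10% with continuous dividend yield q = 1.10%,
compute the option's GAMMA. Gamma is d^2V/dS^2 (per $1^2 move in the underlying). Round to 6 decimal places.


d1 = 0.1374441297; d2 = -0.1687420881
phi(d1) = 0.3951918335; exp(-qT) = 0.9836353794; exp(-rT) = 0.9263529143
Gamma = exp(-qT) * phi(d1) / (S * sigma * sqrt(T)) = 0.9836353794 * 0.3951918335 / (106.2200 * 0.2500 * 1.2247448714) = 0.011952

Answer: Gamma = 0.011952


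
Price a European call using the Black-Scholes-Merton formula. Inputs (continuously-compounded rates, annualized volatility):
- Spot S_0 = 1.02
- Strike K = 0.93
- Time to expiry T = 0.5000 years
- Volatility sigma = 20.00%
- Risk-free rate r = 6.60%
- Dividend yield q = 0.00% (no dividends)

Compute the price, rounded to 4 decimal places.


Answer: Price = 0.1341

Derivation:
d1 = (ln(S/K) + (r - q + 0.5*sigma^2) * T) / (sigma * sqrt(T)) = 0.95723393
d2 = d1 - sigma * sqrt(T) = 0.81581257
exp(-rT) = 0.96753856; exp(-qT) = 1.00000000
C = S_0 * exp(-qT) * N(d1) - K * exp(-rT) * N(d2)
N(d1) = 0.83077540; N(d2) = 0.79269633
C = 1.0200 * 1.00000000 * 0.83077540 - 0.9300 * 0.96753856 * 0.79269633 = 0.1341
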